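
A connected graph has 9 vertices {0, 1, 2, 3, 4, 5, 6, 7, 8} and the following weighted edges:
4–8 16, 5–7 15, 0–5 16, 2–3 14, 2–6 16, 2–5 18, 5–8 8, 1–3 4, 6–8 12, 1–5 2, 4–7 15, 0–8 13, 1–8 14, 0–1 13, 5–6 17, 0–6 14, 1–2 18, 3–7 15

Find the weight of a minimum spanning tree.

Prim's algorithm from 3:
Step 1: cheapest edge leaving the tree is 1–3 (4); add 1.
Step 2: cheapest edge leaving the tree is 1–5 (2); add 5.
Step 3: cheapest edge leaving the tree is 5–8 (8); add 8.
Step 4: cheapest edge leaving the tree is 6–8 (12); add 6.
Step 5: cheapest edge leaving the tree is 0–1 (13); add 0.
Step 6: cheapest edge leaving the tree is 2–3 (14); add 2.
Step 7: cheapest edge leaving the tree is 3–7 (15); add 7.
Step 8: cheapest edge leaving the tree is 4–7 (15); add 4.
MST edges: 1–3, 1–5, 5–8, 6–8, 0–1, 2–3, 3–7, 4–7; total weight 4+2+8+12+13+14+15+15 = 83.

83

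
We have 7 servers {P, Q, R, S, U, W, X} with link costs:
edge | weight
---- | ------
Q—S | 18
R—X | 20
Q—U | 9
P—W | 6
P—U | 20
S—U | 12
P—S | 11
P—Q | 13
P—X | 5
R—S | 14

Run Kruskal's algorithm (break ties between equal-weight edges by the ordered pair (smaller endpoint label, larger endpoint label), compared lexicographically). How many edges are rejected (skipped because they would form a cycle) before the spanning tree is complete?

1

Kruskal's algorithm — process edges by increasing weight (ties by edge label):
P—X (5): add — endpoints in different components.
P—W (6): add — endpoints in different components.
Q—U (9): add — endpoints in different components.
P—S (11): add — endpoints in different components.
S—U (12): add — endpoints in different components.
P—Q (13): skip — P and Q already connected.
R—S (14): add — endpoints in different components.
Edges rejected before the tree was complete: 1.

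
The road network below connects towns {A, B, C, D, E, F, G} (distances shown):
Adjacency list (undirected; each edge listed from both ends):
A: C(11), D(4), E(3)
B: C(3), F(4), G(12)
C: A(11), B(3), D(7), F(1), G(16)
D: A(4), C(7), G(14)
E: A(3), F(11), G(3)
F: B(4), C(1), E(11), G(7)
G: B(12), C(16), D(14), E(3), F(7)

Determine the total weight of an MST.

Prim's algorithm from G:
Step 1: cheapest edge leaving the tree is E—G (3); add E.
Step 2: cheapest edge leaving the tree is A—E (3); add A.
Step 3: cheapest edge leaving the tree is A—D (4); add D.
Step 4: cheapest edge leaving the tree is C—D (7); add C.
Step 5: cheapest edge leaving the tree is C—F (1); add F.
Step 6: cheapest edge leaving the tree is B—C (3); add B.
MST edges: E—G, A—E, A—D, C—D, C—F, B—C; total weight 3+3+4+7+1+3 = 21.

21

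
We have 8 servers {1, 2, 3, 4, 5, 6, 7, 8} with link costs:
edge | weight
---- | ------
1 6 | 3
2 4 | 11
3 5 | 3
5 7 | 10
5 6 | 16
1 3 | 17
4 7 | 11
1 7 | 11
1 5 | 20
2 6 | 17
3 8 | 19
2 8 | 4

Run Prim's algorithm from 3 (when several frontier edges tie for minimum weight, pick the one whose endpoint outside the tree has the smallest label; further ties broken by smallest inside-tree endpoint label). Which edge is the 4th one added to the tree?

1-6

Grow the tree from 3 using Prim:
Step 1: cheapest edge leaving the tree is 3 5 (3); add 5.
Step 2: cheapest edge leaving the tree is 5 7 (10); add 7.
Step 3: cheapest edge leaving the tree is 1 7 (11); add 1.
Step 4: cheapest edge leaving the tree is 1 6 (3); add 6.
Step 5: cheapest edge leaving the tree is 4 7 (11); add 4.
Step 6: cheapest edge leaving the tree is 2 4 (11); add 2.
Step 7: cheapest edge leaving the tree is 2 8 (4); add 8.
The 4th edge added is 1 6.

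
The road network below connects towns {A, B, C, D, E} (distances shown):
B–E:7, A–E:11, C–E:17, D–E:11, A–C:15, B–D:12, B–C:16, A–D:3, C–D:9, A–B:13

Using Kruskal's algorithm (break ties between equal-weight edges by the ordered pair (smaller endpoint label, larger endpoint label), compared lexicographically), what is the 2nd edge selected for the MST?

Kruskal: consider edges lightest-first.
A–D (3): add — endpoints in different components.
B–E (7): add — endpoints in different components.
C–D (9): add — endpoints in different components.
A–E (11): add — endpoints in different components.
The 2nd edge added is B–E.

B-E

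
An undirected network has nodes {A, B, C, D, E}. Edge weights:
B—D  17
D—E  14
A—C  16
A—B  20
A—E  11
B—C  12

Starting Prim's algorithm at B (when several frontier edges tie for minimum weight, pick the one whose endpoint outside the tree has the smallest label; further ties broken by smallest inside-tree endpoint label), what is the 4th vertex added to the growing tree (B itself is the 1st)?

Prim's algorithm from B:
Step 1: frontier [B—C 12, B—D 17, A—B 20] → take B—C (12); add C.
Step 2: frontier [B—D 17, A—B 20, A—C 16] → take A—C (16); add A.
Step 3: frontier [A—E 11, B—D 17] → take A—E (11); add E.
Step 4: frontier [B—D 17, D—E 14] → take D—E (14); add D.
Vertex order: B, C, A, E, D. The 4th vertex is E.

E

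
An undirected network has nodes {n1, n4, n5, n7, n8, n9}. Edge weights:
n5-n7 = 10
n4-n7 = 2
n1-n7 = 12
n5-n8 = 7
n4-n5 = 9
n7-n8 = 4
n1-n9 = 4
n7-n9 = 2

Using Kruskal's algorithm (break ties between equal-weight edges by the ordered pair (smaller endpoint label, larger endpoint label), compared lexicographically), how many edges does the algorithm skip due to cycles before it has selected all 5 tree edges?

Kruskal: consider edges lightest-first.
n4-n7 (2): add. Components now {n4,n7} {n5} {n1} {n8} {n9}
n7-n9 (2): add. Components now {n4,n7,n9} {n5} {n1} {n8}
n1-n9 (4): add. Components now {n1,n4,n7,n9} {n5} {n8}
n7-n8 (4): add. Components now {n1,n4,n7,n8,n9} {n5}
n5-n8 (7): add. Components now {n1,n4,n5,n7,n8,n9}
Edges rejected before the tree was complete: 0.

0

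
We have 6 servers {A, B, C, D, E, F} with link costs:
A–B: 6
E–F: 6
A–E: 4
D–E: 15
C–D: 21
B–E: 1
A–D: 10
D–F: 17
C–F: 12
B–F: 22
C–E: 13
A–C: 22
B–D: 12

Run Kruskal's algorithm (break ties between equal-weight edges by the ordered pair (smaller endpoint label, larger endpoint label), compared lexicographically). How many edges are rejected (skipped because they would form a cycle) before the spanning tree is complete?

Kruskal's algorithm — process edges by increasing weight (ties by edge label):
B–E (1): add. Components now {A} {B,E} {C} {D} {F}
A–E (4): add. Components now {A,B,E} {C} {D} {F}
A–B (6): skip — A and B already connected.
E–F (6): add. Components now {A,B,E,F} {C} {D}
A–D (10): add. Components now {A,B,D,E,F} {C}
B–D (12): skip — B and D already connected.
C–F (12): add. Components now {A,B,C,D,E,F}
Edges rejected before the tree was complete: 2.

2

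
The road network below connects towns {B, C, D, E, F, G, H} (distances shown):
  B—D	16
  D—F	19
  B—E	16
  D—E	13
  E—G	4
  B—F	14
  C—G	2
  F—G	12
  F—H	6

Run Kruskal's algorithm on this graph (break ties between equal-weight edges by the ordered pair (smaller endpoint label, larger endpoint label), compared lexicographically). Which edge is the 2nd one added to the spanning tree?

E-G

Kruskal's algorithm — process edges by increasing weight (ties by edge label):
C—G (2): add — endpoints in different components.
E—G (4): add — endpoints in different components.
F—H (6): add — endpoints in different components.
F—G (12): add — endpoints in different components.
D—E (13): add — endpoints in different components.
B—F (14): add — endpoints in different components.
The 2nd edge added is E—G.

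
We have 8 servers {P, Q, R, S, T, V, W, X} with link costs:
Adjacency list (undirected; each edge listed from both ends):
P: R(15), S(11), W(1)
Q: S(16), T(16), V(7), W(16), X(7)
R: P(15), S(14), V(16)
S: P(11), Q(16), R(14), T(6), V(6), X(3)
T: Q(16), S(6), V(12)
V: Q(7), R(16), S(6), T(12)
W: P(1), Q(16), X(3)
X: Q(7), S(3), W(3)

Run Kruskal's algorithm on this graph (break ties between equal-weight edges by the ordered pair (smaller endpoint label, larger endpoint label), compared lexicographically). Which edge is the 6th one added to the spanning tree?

Q-V

Sort edges by weight, then run Kruskal:
P–W (1): add — endpoints in different components.
S–X (3): add — endpoints in different components.
W–X (3): add — endpoints in different components.
S–T (6): add — endpoints in different components.
S–V (6): add — endpoints in different components.
Q–V (7): add — endpoints in different components.
Q–X (7): skip — Q and X already connected.
P–S (11): skip — S and P already connected.
T–V (12): skip — V and T already connected.
R–S (14): add — endpoints in different components.
The 6th edge added is Q–V.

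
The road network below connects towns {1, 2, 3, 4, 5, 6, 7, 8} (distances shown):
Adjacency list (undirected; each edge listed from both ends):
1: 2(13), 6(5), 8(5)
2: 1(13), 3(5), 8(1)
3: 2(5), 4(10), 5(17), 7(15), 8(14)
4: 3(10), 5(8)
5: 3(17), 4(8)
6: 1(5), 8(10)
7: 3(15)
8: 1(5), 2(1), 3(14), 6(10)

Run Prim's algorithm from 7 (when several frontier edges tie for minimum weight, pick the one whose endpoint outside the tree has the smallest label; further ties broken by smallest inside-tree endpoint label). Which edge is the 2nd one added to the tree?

2-3

Prim's algorithm from 7:
Step 1: cheapest edge leaving the tree is 3—7 (15); add 3.
Step 2: cheapest edge leaving the tree is 2—3 (5); add 2.
Step 3: cheapest edge leaving the tree is 2—8 (1); add 8.
Step 4: cheapest edge leaving the tree is 1—8 (5); add 1.
Step 5: cheapest edge leaving the tree is 1—6 (5); add 6.
Step 6: cheapest edge leaving the tree is 3—4 (10); add 4.
Step 7: cheapest edge leaving the tree is 4—5 (8); add 5.
The 2nd edge added is 2—3.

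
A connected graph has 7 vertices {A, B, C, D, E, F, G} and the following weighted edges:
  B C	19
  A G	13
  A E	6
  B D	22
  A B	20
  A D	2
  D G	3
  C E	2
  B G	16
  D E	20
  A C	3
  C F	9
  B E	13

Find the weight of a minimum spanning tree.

Prim's algorithm from E:
Step 1: frontier [C E 2, A E 6, B E 13, D E 20] → take C E (2); add C.
Step 2: frontier [A C 3, C F 9, B C 19, A E 6, B E 13, D E 20] → take A C (3); add A.
Step 3: frontier [A D 2, A G 13, A B 20, C F 9, B C 19, B E 13, D E 20] → take A D (2); add D.
Step 4: frontier [A G 13, A B 20, C F 9, B C 19, D G 3, B D 22, B E 13] → take D G (3); add G.
Step 5: frontier [A B 20, C F 9, B C 19, B D 22, B E 13, B G 16] → take C F (9); add F.
Step 6: frontier [A B 20, B C 19, B D 22, B E 13, B G 16] → take B E (13); add B.
MST edges: C E, A C, A D, D G, C F, B E; total weight 2+3+2+3+9+13 = 32.

32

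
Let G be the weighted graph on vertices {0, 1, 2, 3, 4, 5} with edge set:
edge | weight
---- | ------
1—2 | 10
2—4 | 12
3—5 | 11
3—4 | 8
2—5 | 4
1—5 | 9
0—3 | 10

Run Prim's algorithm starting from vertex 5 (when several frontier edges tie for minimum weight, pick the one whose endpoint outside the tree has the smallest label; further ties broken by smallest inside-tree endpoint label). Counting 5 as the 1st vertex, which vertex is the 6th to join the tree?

0

Prim's algorithm from 5:
Step 1: cheapest edge leaving the tree is 2—5 (4); add 2.
Step 2: cheapest edge leaving the tree is 1—5 (9); add 1.
Step 3: cheapest edge leaving the tree is 3—5 (11); add 3.
Step 4: cheapest edge leaving the tree is 3—4 (8); add 4.
Step 5: cheapest edge leaving the tree is 0—3 (10); add 0.
Vertex order: 5, 2, 1, 3, 4, 0. The 6th vertex is 0.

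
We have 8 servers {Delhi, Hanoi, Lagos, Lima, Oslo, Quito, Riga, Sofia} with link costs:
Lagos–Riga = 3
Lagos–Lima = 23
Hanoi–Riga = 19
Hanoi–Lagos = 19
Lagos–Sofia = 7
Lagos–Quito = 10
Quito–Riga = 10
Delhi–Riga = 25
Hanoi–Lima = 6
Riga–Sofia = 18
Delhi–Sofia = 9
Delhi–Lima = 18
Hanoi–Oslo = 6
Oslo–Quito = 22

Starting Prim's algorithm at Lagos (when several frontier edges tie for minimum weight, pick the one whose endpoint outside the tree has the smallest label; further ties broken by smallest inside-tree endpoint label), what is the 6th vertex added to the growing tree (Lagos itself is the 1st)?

Lima

Grow the tree from Lagos using Prim:
Step 1: cheapest edge leaving the tree is Lagos–Riga (3); add Riga.
Step 2: cheapest edge leaving the tree is Lagos–Sofia (7); add Sofia.
Step 3: cheapest edge leaving the tree is Delhi–Sofia (9); add Delhi.
Step 4: cheapest edge leaving the tree is Lagos–Quito (10); add Quito.
Step 5: cheapest edge leaving the tree is Delhi–Lima (18); add Lima.
Step 6: cheapest edge leaving the tree is Hanoi–Lima (6); add Hanoi.
Step 7: cheapest edge leaving the tree is Hanoi–Oslo (6); add Oslo.
Vertex order: Lagos, Riga, Sofia, Delhi, Quito, Lima, Hanoi, Oslo. The 6th vertex is Lima.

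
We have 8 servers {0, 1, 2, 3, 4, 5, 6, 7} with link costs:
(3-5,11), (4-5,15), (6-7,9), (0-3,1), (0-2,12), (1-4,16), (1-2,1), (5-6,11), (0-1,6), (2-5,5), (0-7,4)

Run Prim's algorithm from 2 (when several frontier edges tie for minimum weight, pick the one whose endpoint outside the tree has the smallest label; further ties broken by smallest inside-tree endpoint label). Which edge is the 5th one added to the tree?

0-7

Grow the tree from 2 using Prim:
Step 1: cheapest edge leaving the tree is 1-2 (1); add 1.
Step 2: cheapest edge leaving the tree is 2-5 (5); add 5.
Step 3: cheapest edge leaving the tree is 0-1 (6); add 0.
Step 4: cheapest edge leaving the tree is 0-3 (1); add 3.
Step 5: cheapest edge leaving the tree is 0-7 (4); add 7.
Step 6: cheapest edge leaving the tree is 6-7 (9); add 6.
Step 7: cheapest edge leaving the tree is 4-5 (15); add 4.
The 5th edge added is 0-7.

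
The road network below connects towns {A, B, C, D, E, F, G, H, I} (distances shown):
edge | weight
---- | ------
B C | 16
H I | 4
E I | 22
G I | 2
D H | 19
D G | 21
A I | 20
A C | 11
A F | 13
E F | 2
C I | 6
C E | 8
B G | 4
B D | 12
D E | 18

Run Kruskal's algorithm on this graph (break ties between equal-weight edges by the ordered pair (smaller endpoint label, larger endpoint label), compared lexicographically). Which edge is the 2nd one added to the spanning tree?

Sort edges by weight, then run Kruskal:
E F (2): add — endpoints in different components.
G I (2): add — endpoints in different components.
B G (4): add — endpoints in different components.
H I (4): add — endpoints in different components.
C I (6): add — endpoints in different components.
C E (8): add — endpoints in different components.
A C (11): add — endpoints in different components.
B D (12): add — endpoints in different components.
The 2nd edge added is G I.

G-I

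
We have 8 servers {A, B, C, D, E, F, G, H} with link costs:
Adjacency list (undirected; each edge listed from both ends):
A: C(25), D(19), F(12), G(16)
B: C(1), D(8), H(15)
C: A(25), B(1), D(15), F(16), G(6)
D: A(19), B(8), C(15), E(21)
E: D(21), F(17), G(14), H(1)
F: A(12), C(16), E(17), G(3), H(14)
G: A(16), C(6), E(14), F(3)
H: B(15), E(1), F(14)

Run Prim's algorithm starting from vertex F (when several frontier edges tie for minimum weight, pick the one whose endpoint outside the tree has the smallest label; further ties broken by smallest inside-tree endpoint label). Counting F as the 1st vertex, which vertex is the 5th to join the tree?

Prim's algorithm from F:
Step 1: cheapest edge leaving the tree is F-G (3); add G.
Step 2: cheapest edge leaving the tree is C-G (6); add C.
Step 3: cheapest edge leaving the tree is B-C (1); add B.
Step 4: cheapest edge leaving the tree is B-D (8); add D.
Step 5: cheapest edge leaving the tree is A-F (12); add A.
Step 6: cheapest edge leaving the tree is E-G (14); add E.
Step 7: cheapest edge leaving the tree is E-H (1); add H.
Vertex order: F, G, C, B, D, A, E, H. The 5th vertex is D.

D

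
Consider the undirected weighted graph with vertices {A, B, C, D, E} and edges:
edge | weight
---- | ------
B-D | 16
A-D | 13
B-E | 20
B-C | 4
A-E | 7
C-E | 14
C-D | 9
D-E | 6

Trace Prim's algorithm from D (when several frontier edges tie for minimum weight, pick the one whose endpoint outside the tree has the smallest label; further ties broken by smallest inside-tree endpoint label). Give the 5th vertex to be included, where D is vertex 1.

Prim, starting at D.
Step 1: cheapest edge leaving the tree is D-E (6); add E.
Step 2: cheapest edge leaving the tree is A-E (7); add A.
Step 3: cheapest edge leaving the tree is C-D (9); add C.
Step 4: cheapest edge leaving the tree is B-C (4); add B.
Vertex order: D, E, A, C, B. The 5th vertex is B.

B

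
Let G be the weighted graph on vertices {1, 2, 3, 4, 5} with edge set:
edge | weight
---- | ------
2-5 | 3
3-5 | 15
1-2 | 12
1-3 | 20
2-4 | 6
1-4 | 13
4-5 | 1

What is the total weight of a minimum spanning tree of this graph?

31

Sort edges by weight, then run Kruskal:
4-5 (1): add. Components now {1} {2} {3} {4,5}
2-5 (3): add. Components now {1} {2,4,5} {3}
2-4 (6): skip — 2 and 4 already connected.
1-2 (12): add. Components now {1,2,4,5} {3}
1-4 (13): skip — 1 and 4 already connected.
3-5 (15): add. Components now {1,2,3,4,5}
MST edges: 4-5, 2-5, 1-2, 3-5; total weight 1+3+12+15 = 31.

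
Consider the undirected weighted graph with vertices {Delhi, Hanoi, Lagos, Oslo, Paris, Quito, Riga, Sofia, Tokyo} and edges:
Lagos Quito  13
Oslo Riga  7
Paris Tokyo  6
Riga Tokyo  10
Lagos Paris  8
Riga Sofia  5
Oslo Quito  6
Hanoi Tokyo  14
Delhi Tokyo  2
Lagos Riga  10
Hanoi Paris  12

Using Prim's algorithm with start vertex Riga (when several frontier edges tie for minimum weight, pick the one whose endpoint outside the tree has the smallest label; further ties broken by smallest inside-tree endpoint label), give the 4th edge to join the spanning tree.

Prim, starting at Riga.
Step 1: cheapest edge leaving the tree is Riga Sofia (5); add Sofia.
Step 2: cheapest edge leaving the tree is Oslo Riga (7); add Oslo.
Step 3: cheapest edge leaving the tree is Oslo Quito (6); add Quito.
Step 4: cheapest edge leaving the tree is Lagos Riga (10); add Lagos.
Step 5: cheapest edge leaving the tree is Lagos Paris (8); add Paris.
Step 6: cheapest edge leaving the tree is Paris Tokyo (6); add Tokyo.
Step 7: cheapest edge leaving the tree is Delhi Tokyo (2); add Delhi.
Step 8: cheapest edge leaving the tree is Hanoi Paris (12); add Hanoi.
The 4th edge added is Lagos Riga.

Lagos-Riga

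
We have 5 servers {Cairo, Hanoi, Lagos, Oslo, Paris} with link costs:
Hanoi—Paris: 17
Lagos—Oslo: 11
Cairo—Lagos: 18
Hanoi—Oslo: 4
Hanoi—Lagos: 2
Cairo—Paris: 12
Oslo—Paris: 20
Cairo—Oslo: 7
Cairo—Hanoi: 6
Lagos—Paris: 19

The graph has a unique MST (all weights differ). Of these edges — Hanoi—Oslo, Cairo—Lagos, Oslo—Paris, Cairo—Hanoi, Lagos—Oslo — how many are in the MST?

2

Kruskal's algorithm — process edges by increasing weight (ties by edge label):
Hanoi—Lagos (2): add. Components now {Cairo} {Oslo} {Paris} {Hanoi,Lagos}
Hanoi—Oslo (4): add. Components now {Cairo} {Hanoi,Lagos,Oslo} {Paris}
Cairo—Hanoi (6): add. Components now {Cairo,Hanoi,Lagos,Oslo} {Paris}
Cairo—Oslo (7): skip — Cairo and Oslo already connected.
Lagos—Oslo (11): skip — Oslo and Lagos already connected.
Cairo—Paris (12): add. Components now {Cairo,Hanoi,Lagos,Oslo,Paris}
MST edge set: {Hanoi—Lagos, Hanoi—Oslo, Cairo—Hanoi, Cairo—Paris}.
Of the listed edges, {Hanoi—Oslo, Cairo—Hanoi} are in the MST → 2.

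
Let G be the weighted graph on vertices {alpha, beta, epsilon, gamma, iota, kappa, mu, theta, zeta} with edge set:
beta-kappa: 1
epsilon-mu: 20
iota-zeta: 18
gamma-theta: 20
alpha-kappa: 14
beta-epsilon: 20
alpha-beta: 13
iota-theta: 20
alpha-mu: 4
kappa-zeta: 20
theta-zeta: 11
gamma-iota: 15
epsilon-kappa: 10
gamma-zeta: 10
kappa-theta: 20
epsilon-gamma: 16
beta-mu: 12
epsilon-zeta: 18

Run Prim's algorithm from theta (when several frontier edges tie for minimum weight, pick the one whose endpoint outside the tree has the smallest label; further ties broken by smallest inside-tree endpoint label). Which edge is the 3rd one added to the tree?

Prim, starting at theta.
Step 1: cheapest edge leaving the tree is theta-zeta (11); add zeta.
Step 2: cheapest edge leaving the tree is gamma-zeta (10); add gamma.
Step 3: cheapest edge leaving the tree is gamma-iota (15); add iota.
Step 4: cheapest edge leaving the tree is epsilon-gamma (16); add epsilon.
Step 5: cheapest edge leaving the tree is epsilon-kappa (10); add kappa.
Step 6: cheapest edge leaving the tree is beta-kappa (1); add beta.
Step 7: cheapest edge leaving the tree is beta-mu (12); add mu.
Step 8: cheapest edge leaving the tree is alpha-mu (4); add alpha.
The 3rd edge added is gamma-iota.

gamma-iota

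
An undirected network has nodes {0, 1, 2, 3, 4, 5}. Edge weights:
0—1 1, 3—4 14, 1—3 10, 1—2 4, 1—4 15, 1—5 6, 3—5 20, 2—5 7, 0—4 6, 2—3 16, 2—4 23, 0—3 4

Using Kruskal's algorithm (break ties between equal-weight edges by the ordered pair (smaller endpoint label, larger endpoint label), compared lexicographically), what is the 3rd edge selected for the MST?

Sort edges by weight, then run Kruskal:
0—1 (1): add. Components now {0,1} {2} {3} {4} {5}
0—3 (4): add. Components now {0,1,3} {2} {4} {5}
1—2 (4): add. Components now {0,1,2,3} {4} {5}
0—4 (6): add. Components now {0,1,2,3,4} {5}
1—5 (6): add. Components now {0,1,2,3,4,5}
The 3rd edge added is 1—2.

1-2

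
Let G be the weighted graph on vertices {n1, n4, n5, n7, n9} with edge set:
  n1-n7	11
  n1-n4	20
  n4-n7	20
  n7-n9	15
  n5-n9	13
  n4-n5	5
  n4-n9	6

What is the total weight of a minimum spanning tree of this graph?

Kruskal's algorithm — process edges by increasing weight (ties by edge label):
n4-n5 (5): add. Components now {n7} {n4,n5} {n1} {n9}
n4-n9 (6): add. Components now {n7} {n4,n5,n9} {n1}
n1-n7 (11): add. Components now {n1,n7} {n4,n5,n9}
n5-n9 (13): skip — n9 and n5 already connected.
n7-n9 (15): add. Components now {n1,n4,n5,n7,n9}
MST edges: n4-n5, n4-n9, n1-n7, n7-n9; total weight 5+6+11+15 = 37.

37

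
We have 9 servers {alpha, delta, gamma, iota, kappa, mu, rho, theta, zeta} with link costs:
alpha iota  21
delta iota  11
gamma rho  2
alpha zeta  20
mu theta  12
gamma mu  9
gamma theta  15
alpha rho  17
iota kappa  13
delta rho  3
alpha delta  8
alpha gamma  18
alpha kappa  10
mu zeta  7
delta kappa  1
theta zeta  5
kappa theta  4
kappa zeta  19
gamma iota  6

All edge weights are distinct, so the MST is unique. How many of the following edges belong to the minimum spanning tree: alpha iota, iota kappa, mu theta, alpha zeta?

0

Kruskal: consider edges lightest-first.
delta kappa (1): add — endpoints in different components.
gamma rho (2): add — endpoints in different components.
delta rho (3): add — endpoints in different components.
kappa theta (4): add — endpoints in different components.
theta zeta (5): add — endpoints in different components.
gamma iota (6): add — endpoints in different components.
mu zeta (7): add — endpoints in different components.
alpha delta (8): add — endpoints in different components.
MST edge set: {delta kappa, gamma rho, delta rho, kappa theta, theta zeta, gamma iota, mu zeta, alpha delta}.
Of the listed edges, {} are in the MST → 0.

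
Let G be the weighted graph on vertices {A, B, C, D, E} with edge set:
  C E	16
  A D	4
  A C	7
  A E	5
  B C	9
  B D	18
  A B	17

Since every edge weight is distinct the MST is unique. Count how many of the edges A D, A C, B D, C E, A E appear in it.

3

Sort edges by weight, then run Kruskal:
A D (4): add — endpoints in different components.
A E (5): add — endpoints in different components.
A C (7): add — endpoints in different components.
B C (9): add — endpoints in different components.
MST edge set: {A D, A E, A C, B C}.
Of the listed edges, {A D, A C, A E} are in the MST → 3.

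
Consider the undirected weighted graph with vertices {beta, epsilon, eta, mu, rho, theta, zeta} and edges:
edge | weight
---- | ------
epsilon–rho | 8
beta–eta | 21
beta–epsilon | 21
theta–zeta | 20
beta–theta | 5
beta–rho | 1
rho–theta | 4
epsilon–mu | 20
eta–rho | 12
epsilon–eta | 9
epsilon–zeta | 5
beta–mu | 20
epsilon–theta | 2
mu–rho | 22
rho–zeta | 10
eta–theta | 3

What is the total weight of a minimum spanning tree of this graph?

35

Kruskal: consider edges lightest-first.
beta–rho (1): add — endpoints in different components.
epsilon–theta (2): add — endpoints in different components.
eta–theta (3): add — endpoints in different components.
rho–theta (4): add — endpoints in different components.
beta–theta (5): skip — beta and theta already connected.
epsilon–zeta (5): add — endpoints in different components.
epsilon–rho (8): skip — rho and epsilon already connected.
epsilon–eta (9): skip — eta and epsilon already connected.
rho–zeta (10): skip — zeta and rho already connected.
eta–rho (12): skip — rho and eta already connected.
beta–mu (20): add — endpoints in different components.
MST edges: beta–rho, epsilon–theta, eta–theta, rho–theta, epsilon–zeta, beta–mu; total weight 1+2+3+4+5+20 = 35.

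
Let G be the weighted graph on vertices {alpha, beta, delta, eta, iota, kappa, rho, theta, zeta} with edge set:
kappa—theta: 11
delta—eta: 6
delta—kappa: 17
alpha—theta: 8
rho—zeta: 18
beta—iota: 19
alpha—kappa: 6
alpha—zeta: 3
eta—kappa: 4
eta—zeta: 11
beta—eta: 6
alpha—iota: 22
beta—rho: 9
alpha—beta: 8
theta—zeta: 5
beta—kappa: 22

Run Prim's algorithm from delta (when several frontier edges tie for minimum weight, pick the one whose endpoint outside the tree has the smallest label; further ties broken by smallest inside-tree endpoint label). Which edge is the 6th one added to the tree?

beta-eta

Grow the tree from delta using Prim:
Step 1: cheapest edge leaving the tree is delta—eta (6); add eta.
Step 2: cheapest edge leaving the tree is eta—kappa (4); add kappa.
Step 3: cheapest edge leaving the tree is alpha—kappa (6); add alpha.
Step 4: cheapest edge leaving the tree is alpha—zeta (3); add zeta.
Step 5: cheapest edge leaving the tree is theta—zeta (5); add theta.
Step 6: cheapest edge leaving the tree is beta—eta (6); add beta.
Step 7: cheapest edge leaving the tree is beta—rho (9); add rho.
Step 8: cheapest edge leaving the tree is beta—iota (19); add iota.
The 6th edge added is beta—eta.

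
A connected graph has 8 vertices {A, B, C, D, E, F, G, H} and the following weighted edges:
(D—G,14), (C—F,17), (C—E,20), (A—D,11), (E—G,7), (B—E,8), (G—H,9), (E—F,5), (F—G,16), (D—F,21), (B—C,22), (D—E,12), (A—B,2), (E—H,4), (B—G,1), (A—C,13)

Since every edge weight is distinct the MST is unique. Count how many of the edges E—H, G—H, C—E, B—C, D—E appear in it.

1

Kruskal: consider edges lightest-first.
B—G (1): add — endpoints in different components.
A—B (2): add — endpoints in different components.
E—H (4): add — endpoints in different components.
E—F (5): add — endpoints in different components.
E—G (7): add — endpoints in different components.
B—E (8): skip — B and E already connected.
G—H (9): skip — G and H already connected.
A—D (11): add — endpoints in different components.
D—E (12): skip — D and E already connected.
A—C (13): add — endpoints in different components.
MST edge set: {B—G, A—B, E—H, E—F, E—G, A—D, A—C}.
Of the listed edges, {E—H} are in the MST → 1.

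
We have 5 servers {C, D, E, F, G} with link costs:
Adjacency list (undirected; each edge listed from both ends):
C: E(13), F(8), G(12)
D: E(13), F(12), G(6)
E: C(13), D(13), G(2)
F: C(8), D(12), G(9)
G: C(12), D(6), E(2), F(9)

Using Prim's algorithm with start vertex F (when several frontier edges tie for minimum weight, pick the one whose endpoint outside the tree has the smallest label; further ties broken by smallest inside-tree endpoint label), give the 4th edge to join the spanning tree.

D-G

Grow the tree from F using Prim:
Step 1: cheapest edge leaving the tree is C-F (8); add C.
Step 2: cheapest edge leaving the tree is F-G (9); add G.
Step 3: cheapest edge leaving the tree is E-G (2); add E.
Step 4: cheapest edge leaving the tree is D-G (6); add D.
The 4th edge added is D-G.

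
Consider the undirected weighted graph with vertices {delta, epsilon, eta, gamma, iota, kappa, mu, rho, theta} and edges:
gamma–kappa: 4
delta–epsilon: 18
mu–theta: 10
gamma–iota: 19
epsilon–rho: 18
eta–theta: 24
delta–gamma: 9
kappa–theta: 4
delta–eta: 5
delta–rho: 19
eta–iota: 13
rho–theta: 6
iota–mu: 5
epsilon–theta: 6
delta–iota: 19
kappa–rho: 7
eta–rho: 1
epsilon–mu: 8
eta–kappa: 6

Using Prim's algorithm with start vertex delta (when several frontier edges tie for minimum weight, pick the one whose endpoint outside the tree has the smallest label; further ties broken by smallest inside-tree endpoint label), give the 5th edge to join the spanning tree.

Prim's algorithm from delta:
Step 1: cheapest edge leaving the tree is delta–eta (5); add eta.
Step 2: cheapest edge leaving the tree is eta–rho (1); add rho.
Step 3: cheapest edge leaving the tree is eta–kappa (6); add kappa.
Step 4: cheapest edge leaving the tree is gamma–kappa (4); add gamma.
Step 5: cheapest edge leaving the tree is kappa–theta (4); add theta.
Step 6: cheapest edge leaving the tree is epsilon–theta (6); add epsilon.
Step 7: cheapest edge leaving the tree is epsilon–mu (8); add mu.
Step 8: cheapest edge leaving the tree is iota–mu (5); add iota.
The 5th edge added is kappa–theta.

kappa-theta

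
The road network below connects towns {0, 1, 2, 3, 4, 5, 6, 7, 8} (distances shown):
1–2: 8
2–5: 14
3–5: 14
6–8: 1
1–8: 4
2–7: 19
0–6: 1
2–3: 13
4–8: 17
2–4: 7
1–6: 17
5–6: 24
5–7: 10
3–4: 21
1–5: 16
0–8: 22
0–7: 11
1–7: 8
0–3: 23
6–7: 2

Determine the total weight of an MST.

Prim, starting at 0.
Step 1: cheapest edge leaving the tree is 0–6 (1); add 6.
Step 2: cheapest edge leaving the tree is 6–8 (1); add 8.
Step 3: cheapest edge leaving the tree is 6–7 (2); add 7.
Step 4: cheapest edge leaving the tree is 1–8 (4); add 1.
Step 5: cheapest edge leaving the tree is 1–2 (8); add 2.
Step 6: cheapest edge leaving the tree is 2–4 (7); add 4.
Step 7: cheapest edge leaving the tree is 5–7 (10); add 5.
Step 8: cheapest edge leaving the tree is 2–3 (13); add 3.
MST edges: 0–6, 6–8, 6–7, 1–8, 1–2, 2–4, 5–7, 2–3; total weight 1+1+2+4+8+7+10+13 = 46.

46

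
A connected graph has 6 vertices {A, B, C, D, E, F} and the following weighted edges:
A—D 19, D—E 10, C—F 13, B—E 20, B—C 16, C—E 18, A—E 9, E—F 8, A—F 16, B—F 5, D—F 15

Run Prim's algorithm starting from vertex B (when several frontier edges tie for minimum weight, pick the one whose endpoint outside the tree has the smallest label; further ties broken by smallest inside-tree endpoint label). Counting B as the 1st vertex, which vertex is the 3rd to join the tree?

Grow the tree from B using Prim:
Step 1: frontier [B—F 5, B—C 16, B—E 20] → take B—F (5); add F.
Step 2: frontier [B—C 16, B—E 20, E—F 8, C—F 13, D—F 15, A—F 16] → take E—F (8); add E.
Step 3: frontier [B—C 16, A—E 9, D—E 10, C—E 18, C—F 13, D—F 15, A—F 16] → take A—E (9); add A.
Step 4: frontier [A—D 19, B—C 16, D—E 10, C—E 18, C—F 13, D—F 15] → take D—E (10); add D.
Step 5: frontier [B—C 16, C—E 18, C—F 13] → take C—F (13); add C.
Vertex order: B, F, E, A, D, C. The 3rd vertex is E.

E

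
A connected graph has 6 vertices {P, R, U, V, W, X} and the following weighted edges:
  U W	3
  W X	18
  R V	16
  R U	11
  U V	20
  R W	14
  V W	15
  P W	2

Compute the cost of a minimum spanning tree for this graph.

49

Prim's algorithm from R:
Step 1: cheapest edge leaving the tree is R U (11); add U.
Step 2: cheapest edge leaving the tree is U W (3); add W.
Step 3: cheapest edge leaving the tree is P W (2); add P.
Step 4: cheapest edge leaving the tree is V W (15); add V.
Step 5: cheapest edge leaving the tree is W X (18); add X.
MST edges: R U, U W, P W, V W, W X; total weight 11+3+2+15+18 = 49.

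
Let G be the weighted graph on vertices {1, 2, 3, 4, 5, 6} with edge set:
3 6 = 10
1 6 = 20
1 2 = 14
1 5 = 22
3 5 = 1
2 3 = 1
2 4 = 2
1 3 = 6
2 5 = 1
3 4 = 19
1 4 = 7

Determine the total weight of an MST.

20

Prim's algorithm from 1:
Step 1: cheapest edge leaving the tree is 1 3 (6); add 3.
Step 2: cheapest edge leaving the tree is 2 3 (1); add 2.
Step 3: cheapest edge leaving the tree is 2 5 (1); add 5.
Step 4: cheapest edge leaving the tree is 2 4 (2); add 4.
Step 5: cheapest edge leaving the tree is 3 6 (10); add 6.
MST edges: 1 3, 2 3, 2 5, 2 4, 3 6; total weight 6+1+1+2+10 = 20.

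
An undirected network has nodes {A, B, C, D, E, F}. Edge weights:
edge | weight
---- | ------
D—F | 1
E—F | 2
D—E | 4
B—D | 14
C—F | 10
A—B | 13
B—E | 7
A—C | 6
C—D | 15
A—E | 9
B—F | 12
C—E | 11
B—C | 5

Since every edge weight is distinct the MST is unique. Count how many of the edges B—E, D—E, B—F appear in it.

Sort edges by weight, then run Kruskal:
D—F (1): add — endpoints in different components.
E—F (2): add — endpoints in different components.
D—E (4): skip — D and E already connected.
B—C (5): add — endpoints in different components.
A—C (6): add — endpoints in different components.
B—E (7): add — endpoints in different components.
MST edge set: {D—F, E—F, B—C, A—C, B—E}.
Of the listed edges, {B—E} are in the MST → 1.

1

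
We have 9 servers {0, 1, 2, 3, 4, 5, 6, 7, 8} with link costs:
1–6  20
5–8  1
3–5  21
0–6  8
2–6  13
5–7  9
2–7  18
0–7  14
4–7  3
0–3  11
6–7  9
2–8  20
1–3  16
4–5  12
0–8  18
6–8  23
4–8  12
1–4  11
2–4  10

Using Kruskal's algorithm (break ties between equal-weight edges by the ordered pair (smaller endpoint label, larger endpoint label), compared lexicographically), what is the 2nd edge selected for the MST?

4-7

Sort edges by weight, then run Kruskal:
5–8 (1): add — endpoints in different components.
4–7 (3): add — endpoints in different components.
0–6 (8): add — endpoints in different components.
5–7 (9): add — endpoints in different components.
6–7 (9): add — endpoints in different components.
2–4 (10): add — endpoints in different components.
0–3 (11): add — endpoints in different components.
1–4 (11): add — endpoints in different components.
The 2nd edge added is 4–7.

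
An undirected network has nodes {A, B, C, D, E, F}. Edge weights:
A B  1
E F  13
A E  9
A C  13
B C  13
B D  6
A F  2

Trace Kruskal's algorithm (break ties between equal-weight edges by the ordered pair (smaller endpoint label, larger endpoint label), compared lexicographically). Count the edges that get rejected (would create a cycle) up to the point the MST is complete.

Sort edges by weight, then run Kruskal:
A B (1): add. Components now {A,B} {C} {D} {E} {F}
A F (2): add. Components now {A,B,F} {C} {D} {E}
B D (6): add. Components now {A,B,D,F} {C} {E}
A E (9): add. Components now {A,B,D,E,F} {C}
A C (13): add. Components now {A,B,C,D,E,F}
Edges rejected before the tree was complete: 0.

0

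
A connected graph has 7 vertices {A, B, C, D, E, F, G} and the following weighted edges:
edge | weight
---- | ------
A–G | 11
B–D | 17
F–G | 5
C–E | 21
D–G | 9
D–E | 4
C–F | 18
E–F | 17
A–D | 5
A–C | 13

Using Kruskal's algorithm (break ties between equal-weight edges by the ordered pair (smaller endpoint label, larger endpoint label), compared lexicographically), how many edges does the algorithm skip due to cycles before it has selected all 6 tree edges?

Kruskal's algorithm — process edges by increasing weight (ties by edge label):
D–E (4): add. Components now {A} {B} {C} {D,E} {F} {G}
A–D (5): add. Components now {A,D,E} {B} {C} {F} {G}
F–G (5): add. Components now {A,D,E} {B} {C} {F,G}
D–G (9): add. Components now {A,D,E,F,G} {B} {C}
A–G (11): skip — A and G already connected.
A–C (13): add. Components now {A,C,D,E,F,G} {B}
B–D (17): add. Components now {A,B,C,D,E,F,G}
Edges rejected before the tree was complete: 1.

1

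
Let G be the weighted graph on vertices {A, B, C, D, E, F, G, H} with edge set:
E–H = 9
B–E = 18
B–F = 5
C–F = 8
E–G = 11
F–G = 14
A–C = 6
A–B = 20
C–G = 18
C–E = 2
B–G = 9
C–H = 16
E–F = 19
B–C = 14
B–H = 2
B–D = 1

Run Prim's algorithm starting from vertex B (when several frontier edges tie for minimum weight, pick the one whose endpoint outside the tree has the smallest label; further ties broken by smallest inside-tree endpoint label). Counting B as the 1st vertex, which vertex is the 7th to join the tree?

Prim, starting at B.
Step 1: cheapest edge leaving the tree is B–D (1); add D.
Step 2: cheapest edge leaving the tree is B–H (2); add H.
Step 3: cheapest edge leaving the tree is B–F (5); add F.
Step 4: cheapest edge leaving the tree is C–F (8); add C.
Step 5: cheapest edge leaving the tree is C–E (2); add E.
Step 6: cheapest edge leaving the tree is A–C (6); add A.
Step 7: cheapest edge leaving the tree is B–G (9); add G.
Vertex order: B, D, H, F, C, E, A, G. The 7th vertex is A.

A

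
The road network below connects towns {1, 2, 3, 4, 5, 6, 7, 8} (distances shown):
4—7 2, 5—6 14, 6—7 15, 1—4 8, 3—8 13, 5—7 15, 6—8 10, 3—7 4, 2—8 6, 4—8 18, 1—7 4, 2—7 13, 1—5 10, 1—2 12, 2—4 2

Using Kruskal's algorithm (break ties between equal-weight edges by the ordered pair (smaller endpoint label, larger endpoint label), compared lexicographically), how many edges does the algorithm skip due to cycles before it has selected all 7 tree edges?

Kruskal's algorithm — process edges by increasing weight (ties by edge label):
2—4 (2): add — endpoints in different components.
4—7 (2): add — endpoints in different components.
1—7 (4): add — endpoints in different components.
3—7 (4): add — endpoints in different components.
2—8 (6): add — endpoints in different components.
1—4 (8): skip — 1 and 4 already connected.
1—5 (10): add — endpoints in different components.
6—8 (10): add — endpoints in different components.
Edges rejected before the tree was complete: 1.

1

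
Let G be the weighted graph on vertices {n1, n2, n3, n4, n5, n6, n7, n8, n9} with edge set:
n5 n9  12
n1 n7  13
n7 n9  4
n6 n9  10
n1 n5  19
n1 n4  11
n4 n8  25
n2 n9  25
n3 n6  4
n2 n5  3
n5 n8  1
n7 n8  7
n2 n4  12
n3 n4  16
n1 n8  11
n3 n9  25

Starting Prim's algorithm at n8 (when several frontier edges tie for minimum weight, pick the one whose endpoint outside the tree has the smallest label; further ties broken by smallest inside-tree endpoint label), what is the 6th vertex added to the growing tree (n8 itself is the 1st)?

Prim, starting at n8.
Step 1: cheapest edge leaving the tree is n5 n8 (1); add n5.
Step 2: cheapest edge leaving the tree is n2 n5 (3); add n2.
Step 3: cheapest edge leaving the tree is n7 n8 (7); add n7.
Step 4: cheapest edge leaving the tree is n7 n9 (4); add n9.
Step 5: cheapest edge leaving the tree is n6 n9 (10); add n6.
Step 6: cheapest edge leaving the tree is n3 n6 (4); add n3.
Step 7: cheapest edge leaving the tree is n1 n8 (11); add n1.
Step 8: cheapest edge leaving the tree is n1 n4 (11); add n4.
Vertex order: n8, n5, n2, n7, n9, n6, n3, n1, n4. The 6th vertex is n6.

n6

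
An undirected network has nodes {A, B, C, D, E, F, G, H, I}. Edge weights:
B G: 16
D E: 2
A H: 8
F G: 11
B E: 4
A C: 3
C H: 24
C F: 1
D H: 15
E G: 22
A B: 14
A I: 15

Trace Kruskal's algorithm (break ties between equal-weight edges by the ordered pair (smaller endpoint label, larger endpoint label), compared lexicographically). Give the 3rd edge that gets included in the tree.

A-C

Kruskal: consider edges lightest-first.
C F (1): add — endpoints in different components.
D E (2): add — endpoints in different components.
A C (3): add — endpoints in different components.
B E (4): add — endpoints in different components.
A H (8): add — endpoints in different components.
F G (11): add — endpoints in different components.
A B (14): add — endpoints in different components.
A I (15): add — endpoints in different components.
The 3rd edge added is A C.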